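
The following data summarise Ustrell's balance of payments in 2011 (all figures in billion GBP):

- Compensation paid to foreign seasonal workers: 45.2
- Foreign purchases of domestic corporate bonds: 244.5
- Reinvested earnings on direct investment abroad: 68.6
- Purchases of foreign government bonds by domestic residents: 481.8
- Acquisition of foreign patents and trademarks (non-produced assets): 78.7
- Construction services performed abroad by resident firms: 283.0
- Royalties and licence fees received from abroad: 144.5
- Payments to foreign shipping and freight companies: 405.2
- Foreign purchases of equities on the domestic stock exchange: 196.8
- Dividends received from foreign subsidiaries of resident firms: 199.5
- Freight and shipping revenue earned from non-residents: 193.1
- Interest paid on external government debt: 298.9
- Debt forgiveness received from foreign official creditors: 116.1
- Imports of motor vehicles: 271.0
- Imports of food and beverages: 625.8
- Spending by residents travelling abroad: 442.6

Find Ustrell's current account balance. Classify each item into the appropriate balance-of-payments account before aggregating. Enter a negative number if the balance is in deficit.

-1200.0

Goods: -625.8 - 271.0 = -896.8
Services: 144.5 + 283.0 - 442.6 - 405.2 + 193.1 = -227.2
Primary income: -45.2 + 199.5 - 298.9 + 68.6 = -76.0
Current account = (-896.8) + (-227.2) + (-76.0) = -1200.0
(Excluded from the current account — financial account: foreign purchases of domestic corporate bonds 244.5, purchases of foreign government bonds by domestic residents 481.8, foreign purchases of equities on the domestic stock exchange 196.8; capital account: acquisition of foreign patents and trademarks (non-produced assets) 78.7, debt forgiveness received from foreign official creditors 116.1.)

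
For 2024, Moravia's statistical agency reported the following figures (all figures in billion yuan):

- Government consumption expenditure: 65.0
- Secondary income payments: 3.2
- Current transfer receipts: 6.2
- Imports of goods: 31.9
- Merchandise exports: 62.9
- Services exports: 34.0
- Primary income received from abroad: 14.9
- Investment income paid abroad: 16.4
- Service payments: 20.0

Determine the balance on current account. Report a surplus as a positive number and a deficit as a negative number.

46.5

Goods balance = 62.9 - 31.9 = 31.0
Services balance = 34.0 - 20.0 = 14.0
Trade balance (goods + services) = 31.0 + 14.0 = 45.0
Net primary income = 14.9 - 16.4 = -1.5
Net secondary income = 6.2 - 3.2 = 3.0
Current account = 45.0 + (-1.5) + 3.0 = 46.5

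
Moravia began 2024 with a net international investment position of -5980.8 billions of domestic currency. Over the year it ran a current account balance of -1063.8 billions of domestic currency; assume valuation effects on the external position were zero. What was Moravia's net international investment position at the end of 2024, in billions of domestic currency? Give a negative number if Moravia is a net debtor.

With no valuation effects, change in NIIP = current account = -1063.8
End-of-year NIIP = -5980.8 + (-1063.8) = -7044.6

-7044.6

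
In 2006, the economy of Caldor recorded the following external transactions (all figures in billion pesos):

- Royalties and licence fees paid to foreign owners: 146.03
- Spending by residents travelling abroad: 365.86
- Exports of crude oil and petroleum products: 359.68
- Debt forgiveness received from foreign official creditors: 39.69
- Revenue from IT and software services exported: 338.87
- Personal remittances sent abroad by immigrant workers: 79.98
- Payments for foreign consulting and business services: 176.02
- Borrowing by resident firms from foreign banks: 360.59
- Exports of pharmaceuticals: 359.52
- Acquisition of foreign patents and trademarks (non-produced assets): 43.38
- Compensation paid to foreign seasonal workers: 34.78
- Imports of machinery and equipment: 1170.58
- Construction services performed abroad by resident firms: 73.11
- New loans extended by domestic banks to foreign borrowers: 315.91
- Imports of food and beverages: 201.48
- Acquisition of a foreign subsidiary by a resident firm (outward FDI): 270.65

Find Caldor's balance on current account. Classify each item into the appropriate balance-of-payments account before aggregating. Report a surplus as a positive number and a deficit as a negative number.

-1043.55

Goods: -201.48 + 359.68 + 359.52 - 1170.58 = -652.86
Services: -365.86 + 338.87 - 146.03 - 176.02 + 73.11 = -275.93
Primary income: -34.78
Secondary income: -79.98
Current account = (-652.86) + (-275.93) + (-34.78) + (-79.98) = -1043.55
(Excluded from the current account — capital account: debt forgiveness received from foreign official creditors 39.69, acquisition of foreign patents and trademarks (non-produced assets) 43.38; financial account: borrowing by resident firms from foreign banks 360.59, new loans extended by domestic banks to foreign borrowers 315.91, acquisition of a foreign subsidiary by a resident firm (outward FDI) 270.65.)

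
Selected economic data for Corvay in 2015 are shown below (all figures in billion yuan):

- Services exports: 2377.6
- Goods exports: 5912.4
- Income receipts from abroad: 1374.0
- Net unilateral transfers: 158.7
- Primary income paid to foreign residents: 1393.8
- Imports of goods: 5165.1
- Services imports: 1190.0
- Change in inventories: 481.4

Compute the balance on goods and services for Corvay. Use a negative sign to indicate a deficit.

Goods balance = 5912.4 - 5165.1 = 747.3
Services balance = 2377.6 - 1190.0 = 1187.6
Trade balance (goods + services) = 747.3 + 1187.6 = 1934.9

1934.9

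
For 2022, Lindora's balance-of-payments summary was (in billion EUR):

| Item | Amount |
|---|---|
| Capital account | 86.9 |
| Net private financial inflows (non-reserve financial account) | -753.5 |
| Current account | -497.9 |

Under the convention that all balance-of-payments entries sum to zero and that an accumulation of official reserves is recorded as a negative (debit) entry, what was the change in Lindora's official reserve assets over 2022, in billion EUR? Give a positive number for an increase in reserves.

Official reserve transactions balance = -((-497.9) + 86.9 + (-753.5)) = 1164.5
An accumulation of reserves is recorded as a debit (negative entry), so the change in the stock of reserves is the negative of that balance.
Change in official reserves = -(1164.5) = -1164.5

-1164.5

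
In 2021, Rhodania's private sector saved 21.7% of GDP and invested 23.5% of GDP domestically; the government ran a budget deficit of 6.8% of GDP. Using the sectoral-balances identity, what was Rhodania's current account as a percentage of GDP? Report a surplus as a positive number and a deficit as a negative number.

By the sectoral-balances identity, CA = (S_private - I) + (T - G).
Private balance = 21.7 - 23.5 = -1.8
Government balance (T - G) = -6.8
CA = -1.8 + (-6.8) = -8.6

-8.6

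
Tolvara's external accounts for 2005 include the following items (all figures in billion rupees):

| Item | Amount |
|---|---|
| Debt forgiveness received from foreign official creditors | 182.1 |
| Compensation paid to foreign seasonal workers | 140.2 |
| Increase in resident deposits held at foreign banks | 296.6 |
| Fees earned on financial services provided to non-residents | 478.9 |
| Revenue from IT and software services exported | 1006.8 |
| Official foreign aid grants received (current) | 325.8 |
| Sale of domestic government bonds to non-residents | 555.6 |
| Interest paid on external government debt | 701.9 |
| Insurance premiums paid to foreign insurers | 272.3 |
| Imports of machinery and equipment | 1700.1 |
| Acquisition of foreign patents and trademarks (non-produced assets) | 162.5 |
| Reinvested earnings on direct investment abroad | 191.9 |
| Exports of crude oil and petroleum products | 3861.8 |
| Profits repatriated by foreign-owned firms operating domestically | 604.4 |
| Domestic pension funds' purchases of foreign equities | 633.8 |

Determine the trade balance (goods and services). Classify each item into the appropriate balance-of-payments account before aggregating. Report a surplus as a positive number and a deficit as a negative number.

Goods: -1700.1 + 3861.8 = 2161.7
Services: -272.3 + 478.9 + 1006.8 = 1213.4
Trade balance = 2161.7 + 1213.4 = 3375.1
(Excluded from the trade balance — capital account: debt forgiveness received from foreign official creditors 182.1, acquisition of foreign patents and trademarks (non-produced assets) 162.5; primary income: compensation paid to foreign seasonal workers 140.2, interest paid on external government debt 701.9, reinvested earnings on direct investment abroad 191.9, profits repatriated by foreign-owned firms operating domestically 604.4; financial account: increase in resident deposits held at foreign banks 296.6, sale of domestic government bonds to non-residents 555.6, domestic pension funds' purchases of foreign equities 633.8; secondary income: official foreign aid grants received (current) 325.8.)

3375.1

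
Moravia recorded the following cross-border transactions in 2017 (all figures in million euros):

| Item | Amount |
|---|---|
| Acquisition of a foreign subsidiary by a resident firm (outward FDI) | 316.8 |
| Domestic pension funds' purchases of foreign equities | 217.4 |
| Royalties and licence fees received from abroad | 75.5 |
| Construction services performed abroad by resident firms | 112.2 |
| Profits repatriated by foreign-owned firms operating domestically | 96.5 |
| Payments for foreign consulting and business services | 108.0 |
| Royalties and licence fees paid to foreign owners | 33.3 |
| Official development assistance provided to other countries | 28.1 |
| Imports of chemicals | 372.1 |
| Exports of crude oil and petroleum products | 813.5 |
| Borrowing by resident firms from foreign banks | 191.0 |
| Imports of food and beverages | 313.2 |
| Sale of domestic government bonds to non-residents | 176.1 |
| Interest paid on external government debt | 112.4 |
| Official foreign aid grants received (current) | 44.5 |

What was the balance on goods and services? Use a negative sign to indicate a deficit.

Goods: 813.5 - 313.2 - 372.1 = 128.2
Services: 112.2 + 75.5 - 33.3 - 108.0 = 46.4
Trade balance = 128.2 + 46.4 = 174.6
(Excluded from the trade balance — financial account: acquisition of a foreign subsidiary by a resident firm (outward FDI) 316.8, domestic pension funds' purchases of foreign equities 217.4, borrowing by resident firms from foreign banks 191.0, sale of domestic government bonds to non-residents 176.1; primary income: profits repatriated by foreign-owned firms operating domestically 96.5, interest paid on external government debt 112.4; secondary income: official development assistance provided to other countries 28.1, official foreign aid grants received (current) 44.5.)

174.6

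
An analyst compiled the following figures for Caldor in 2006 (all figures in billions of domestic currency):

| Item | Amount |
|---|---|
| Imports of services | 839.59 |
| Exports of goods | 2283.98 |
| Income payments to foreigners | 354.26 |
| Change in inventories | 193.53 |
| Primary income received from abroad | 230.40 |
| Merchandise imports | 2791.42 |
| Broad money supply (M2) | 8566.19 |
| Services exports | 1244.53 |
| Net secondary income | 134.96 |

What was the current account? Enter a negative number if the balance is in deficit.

Goods balance = 2283.98 - 2791.42 = -507.44
Services balance = 1244.53 - 839.59 = 404.94
Trade balance (goods + services) = -507.44 + 404.94 = -102.50
Net primary income = 230.40 - 354.26 = -123.86
Net secondary income = 134.96
Current account = -102.50 + (-123.86) + 134.96 = -91.40

-91.40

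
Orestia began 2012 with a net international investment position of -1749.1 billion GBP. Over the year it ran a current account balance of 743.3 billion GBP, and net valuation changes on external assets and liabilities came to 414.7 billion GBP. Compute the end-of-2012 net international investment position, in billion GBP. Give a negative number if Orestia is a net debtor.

-591.1

Change in NIIP = current account + net valuation change = 743.3 + 414.7 = 1158.0
End-of-year NIIP = -1749.1 + 1158.0 = -591.1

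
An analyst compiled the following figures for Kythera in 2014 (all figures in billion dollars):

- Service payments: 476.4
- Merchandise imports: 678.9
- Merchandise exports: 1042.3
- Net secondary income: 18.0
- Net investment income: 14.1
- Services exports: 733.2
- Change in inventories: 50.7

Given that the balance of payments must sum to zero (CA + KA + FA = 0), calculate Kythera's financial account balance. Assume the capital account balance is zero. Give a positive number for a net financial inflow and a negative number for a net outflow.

-652.3

Goods balance = 1042.3 - 678.9 = 363.4
Services balance = 733.2 - 476.4 = 256.8
Trade balance (goods + services) = 363.4 + 256.8 = 620.2
Net primary income = 14.1
Net secondary income = 18.0
Current account = 620.2 + 14.1 + 18.0 = 652.3
Financial account = -(652.3) = -652.3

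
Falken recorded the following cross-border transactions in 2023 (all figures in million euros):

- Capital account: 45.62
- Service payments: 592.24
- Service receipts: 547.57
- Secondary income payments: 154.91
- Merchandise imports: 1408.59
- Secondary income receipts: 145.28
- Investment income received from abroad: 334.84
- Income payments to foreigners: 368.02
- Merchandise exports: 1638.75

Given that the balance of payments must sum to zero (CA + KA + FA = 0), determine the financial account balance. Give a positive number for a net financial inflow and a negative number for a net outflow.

Goods balance = 1638.75 - 1408.59 = 230.16
Services balance = 547.57 - 592.24 = -44.67
Trade balance (goods + services) = 230.16 + (-44.67) = 185.49
Net primary income = 334.84 - 368.02 = -33.18
Net secondary income = 145.28 - 154.91 = -9.63
Current account = 185.49 + (-33.18) + (-9.63) = 142.68
Financial account = -(142.68 + 45.62) = -188.30

-188.30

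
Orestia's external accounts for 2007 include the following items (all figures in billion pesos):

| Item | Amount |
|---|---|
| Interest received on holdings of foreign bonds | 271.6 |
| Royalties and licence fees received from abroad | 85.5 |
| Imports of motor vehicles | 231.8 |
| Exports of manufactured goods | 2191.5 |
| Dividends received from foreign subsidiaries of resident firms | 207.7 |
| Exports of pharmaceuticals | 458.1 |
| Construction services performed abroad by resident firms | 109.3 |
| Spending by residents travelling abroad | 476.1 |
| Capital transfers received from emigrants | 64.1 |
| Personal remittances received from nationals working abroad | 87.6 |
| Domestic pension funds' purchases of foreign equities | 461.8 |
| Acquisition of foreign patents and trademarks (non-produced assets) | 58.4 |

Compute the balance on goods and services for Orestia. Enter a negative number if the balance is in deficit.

Goods: -231.8 + 2191.5 + 458.1 = 2417.8
Services: 85.5 + 109.3 - 476.1 = -281.3
Trade balance = 2417.8 + (-281.3) = 2136.5
(Excluded from the trade balance — primary income: interest received on holdings of foreign bonds 271.6, dividends received from foreign subsidiaries of resident firms 207.7; capital account: capital transfers received from emigrants 64.1, acquisition of foreign patents and trademarks (non-produced assets) 58.4; secondary income: personal remittances received from nationals working abroad 87.6; financial account: domestic pension funds' purchases of foreign equities 461.8.)

2136.5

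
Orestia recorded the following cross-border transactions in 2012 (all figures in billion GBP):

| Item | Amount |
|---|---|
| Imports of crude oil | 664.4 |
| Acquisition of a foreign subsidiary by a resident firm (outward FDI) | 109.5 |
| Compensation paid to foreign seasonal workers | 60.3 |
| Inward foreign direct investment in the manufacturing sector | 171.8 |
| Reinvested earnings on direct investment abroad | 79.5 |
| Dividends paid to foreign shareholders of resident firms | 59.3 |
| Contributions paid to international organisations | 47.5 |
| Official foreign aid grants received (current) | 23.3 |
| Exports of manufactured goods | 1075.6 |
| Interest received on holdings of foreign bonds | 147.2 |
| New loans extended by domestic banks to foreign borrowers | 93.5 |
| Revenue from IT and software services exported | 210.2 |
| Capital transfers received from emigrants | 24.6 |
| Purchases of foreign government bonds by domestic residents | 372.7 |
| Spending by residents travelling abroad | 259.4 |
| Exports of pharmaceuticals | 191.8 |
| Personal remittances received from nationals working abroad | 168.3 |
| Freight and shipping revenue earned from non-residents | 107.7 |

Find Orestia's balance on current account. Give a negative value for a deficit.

912.7

Goods: 191.8 + 1075.6 - 664.4 = 603.0
Services: 210.2 + 107.7 - 259.4 = 58.5
Primary income: 79.5 - 59.3 - 60.3 + 147.2 = 107.1
Secondary income: -47.5 + 168.3 + 23.3 = 144.1
Current account = 603.0 + 58.5 + 107.1 + 144.1 = 912.7
(Excluded from the current account — financial account: acquisition of a foreign subsidiary by a resident firm (outward FDI) 109.5, inward foreign direct investment in the manufacturing sector 171.8, new loans extended by domestic banks to foreign borrowers 93.5, purchases of foreign government bonds by domestic residents 372.7; capital account: capital transfers received from emigrants 24.6.)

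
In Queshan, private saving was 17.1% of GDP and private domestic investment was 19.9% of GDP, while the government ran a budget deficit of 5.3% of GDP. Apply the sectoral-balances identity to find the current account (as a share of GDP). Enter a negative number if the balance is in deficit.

By the sectoral-balances identity, CA = (S_private - I) + (T - G).
Private balance = 17.1 - 19.9 = -2.8
Government balance (T - G) = -5.3
CA = -2.8 + (-5.3) = -8.1

-8.1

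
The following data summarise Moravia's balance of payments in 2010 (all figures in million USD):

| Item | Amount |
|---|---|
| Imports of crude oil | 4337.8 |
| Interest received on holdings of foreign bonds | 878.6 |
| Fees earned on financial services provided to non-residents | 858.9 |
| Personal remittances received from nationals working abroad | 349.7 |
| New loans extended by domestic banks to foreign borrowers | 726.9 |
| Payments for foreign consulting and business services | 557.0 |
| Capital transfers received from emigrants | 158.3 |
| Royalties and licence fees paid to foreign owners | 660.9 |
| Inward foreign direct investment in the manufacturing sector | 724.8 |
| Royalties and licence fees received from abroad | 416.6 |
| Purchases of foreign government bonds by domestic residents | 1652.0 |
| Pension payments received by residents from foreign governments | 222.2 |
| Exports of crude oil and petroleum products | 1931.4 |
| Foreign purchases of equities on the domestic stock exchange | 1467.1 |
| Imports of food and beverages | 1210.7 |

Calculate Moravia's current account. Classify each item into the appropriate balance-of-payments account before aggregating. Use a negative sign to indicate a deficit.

Goods: -1210.7 - 4337.8 + 1931.4 = -3617.1
Services: -557.0 + 416.6 + 858.9 - 660.9 = 57.6
Primary income: 878.6
Secondary income: 222.2 + 349.7 = 571.9
Current account = (-3617.1) + 57.6 + 878.6 + 571.9 = -2109.0
(Excluded from the current account — financial account: new loans extended by domestic banks to foreign borrowers 726.9, inward foreign direct investment in the manufacturing sector 724.8, purchases of foreign government bonds by domestic residents 1652.0, foreign purchases of equities on the domestic stock exchange 1467.1; capital account: capital transfers received from emigrants 158.3.)

-2109.0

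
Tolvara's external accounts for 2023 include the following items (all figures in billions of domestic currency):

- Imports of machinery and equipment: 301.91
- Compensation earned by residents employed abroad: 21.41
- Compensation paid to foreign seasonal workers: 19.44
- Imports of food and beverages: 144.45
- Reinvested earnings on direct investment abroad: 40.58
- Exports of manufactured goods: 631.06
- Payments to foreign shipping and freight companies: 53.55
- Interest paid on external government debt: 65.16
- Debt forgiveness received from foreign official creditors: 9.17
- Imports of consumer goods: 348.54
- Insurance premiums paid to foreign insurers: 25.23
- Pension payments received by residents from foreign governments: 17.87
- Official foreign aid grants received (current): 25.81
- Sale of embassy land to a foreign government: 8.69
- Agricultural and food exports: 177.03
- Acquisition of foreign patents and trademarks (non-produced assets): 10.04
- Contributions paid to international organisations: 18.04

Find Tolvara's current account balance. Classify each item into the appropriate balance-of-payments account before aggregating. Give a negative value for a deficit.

Goods: -348.54 + 177.03 + 631.06 - 301.91 - 144.45 = 13.19
Services: -25.23 - 53.55 = -78.78
Primary income: 40.58 - 65.16 + 21.41 - 19.44 = -22.61
Secondary income: -18.04 + 17.87 + 25.81 = 25.64
Current account = 13.19 + (-78.78) + (-22.61) + 25.64 = -62.56
(Excluded from the current account — capital account: debt forgiveness received from foreign official creditors 9.17, sale of embassy land to a foreign government 8.69, acquisition of foreign patents and trademarks (non-produced assets) 10.04.)

-62.56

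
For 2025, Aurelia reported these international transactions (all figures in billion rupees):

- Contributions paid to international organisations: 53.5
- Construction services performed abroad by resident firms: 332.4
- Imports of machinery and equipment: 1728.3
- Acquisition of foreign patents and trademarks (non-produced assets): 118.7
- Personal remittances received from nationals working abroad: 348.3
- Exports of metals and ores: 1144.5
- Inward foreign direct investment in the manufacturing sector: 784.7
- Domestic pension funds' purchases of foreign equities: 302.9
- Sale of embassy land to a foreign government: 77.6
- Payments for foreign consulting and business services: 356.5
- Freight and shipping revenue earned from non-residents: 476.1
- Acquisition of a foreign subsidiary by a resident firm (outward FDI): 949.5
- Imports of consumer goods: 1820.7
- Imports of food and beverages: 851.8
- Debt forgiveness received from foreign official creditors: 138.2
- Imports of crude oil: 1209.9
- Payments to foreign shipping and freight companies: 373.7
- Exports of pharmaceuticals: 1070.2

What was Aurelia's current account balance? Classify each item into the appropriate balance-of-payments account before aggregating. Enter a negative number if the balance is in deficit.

Goods: -851.8 - 1209.9 - 1820.7 + 1144.5 - 1728.3 + 1070.2 = -3396.0
Services: -356.5 + 476.1 - 373.7 + 332.4 = 78.3
Secondary income: 348.3 - 53.5 = 294.8
Current account = (-3396.0) + 78.3 + 294.8 = -3022.9
(Excluded from the current account — capital account: acquisition of foreign patents and trademarks (non-produced assets) 118.7, sale of embassy land to a foreign government 77.6, debt forgiveness received from foreign official creditors 138.2; financial account: inward foreign direct investment in the manufacturing sector 784.7, domestic pension funds' purchases of foreign equities 302.9, acquisition of a foreign subsidiary by a resident firm (outward FDI) 949.5.)

-3022.9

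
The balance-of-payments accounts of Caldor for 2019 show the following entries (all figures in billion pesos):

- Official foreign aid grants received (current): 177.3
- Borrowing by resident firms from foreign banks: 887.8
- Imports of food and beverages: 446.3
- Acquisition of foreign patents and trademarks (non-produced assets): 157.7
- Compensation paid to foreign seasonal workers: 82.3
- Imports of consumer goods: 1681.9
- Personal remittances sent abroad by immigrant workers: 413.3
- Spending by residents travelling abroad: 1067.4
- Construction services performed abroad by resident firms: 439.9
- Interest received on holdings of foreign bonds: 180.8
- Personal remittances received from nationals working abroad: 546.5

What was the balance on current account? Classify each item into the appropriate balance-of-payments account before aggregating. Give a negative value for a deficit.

-2346.7

Goods: -446.3 - 1681.9 = -2128.2
Services: 439.9 - 1067.4 = -627.5
Primary income: 180.8 - 82.3 = 98.5
Secondary income: -413.3 + 177.3 + 546.5 = 310.5
Current account = (-2128.2) + (-627.5) + 98.5 + 310.5 = -2346.7
(Excluded from the current account — financial account: borrowing by resident firms from foreign banks 887.8; capital account: acquisition of foreign patents and trademarks (non-produced assets) 157.7.)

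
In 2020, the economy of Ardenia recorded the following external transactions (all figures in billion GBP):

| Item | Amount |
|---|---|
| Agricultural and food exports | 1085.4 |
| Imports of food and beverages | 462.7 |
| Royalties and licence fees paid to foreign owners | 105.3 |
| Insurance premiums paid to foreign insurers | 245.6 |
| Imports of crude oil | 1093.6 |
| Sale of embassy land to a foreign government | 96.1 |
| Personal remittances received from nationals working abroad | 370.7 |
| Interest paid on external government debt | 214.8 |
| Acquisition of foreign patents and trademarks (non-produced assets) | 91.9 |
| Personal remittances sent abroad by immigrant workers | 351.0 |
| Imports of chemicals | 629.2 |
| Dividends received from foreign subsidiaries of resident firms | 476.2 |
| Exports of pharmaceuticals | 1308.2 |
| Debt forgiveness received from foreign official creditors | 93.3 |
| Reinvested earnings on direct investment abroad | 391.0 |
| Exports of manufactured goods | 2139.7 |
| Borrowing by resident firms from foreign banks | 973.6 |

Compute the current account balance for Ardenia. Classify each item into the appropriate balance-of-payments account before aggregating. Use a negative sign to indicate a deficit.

2669.0

Goods: -629.2 + 1085.4 - 1093.6 + 1308.2 - 462.7 + 2139.7 = 2347.8
Services: -245.6 - 105.3 = -350.9
Primary income: -214.8 + 476.2 + 391.0 = 652.4
Secondary income: -351.0 + 370.7 = 19.7
Current account = 2347.8 + (-350.9) + 652.4 + 19.7 = 2669.0
(Excluded from the current account — capital account: sale of embassy land to a foreign government 96.1, acquisition of foreign patents and trademarks (non-produced assets) 91.9, debt forgiveness received from foreign official creditors 93.3; financial account: borrowing by resident firms from foreign banks 973.6.)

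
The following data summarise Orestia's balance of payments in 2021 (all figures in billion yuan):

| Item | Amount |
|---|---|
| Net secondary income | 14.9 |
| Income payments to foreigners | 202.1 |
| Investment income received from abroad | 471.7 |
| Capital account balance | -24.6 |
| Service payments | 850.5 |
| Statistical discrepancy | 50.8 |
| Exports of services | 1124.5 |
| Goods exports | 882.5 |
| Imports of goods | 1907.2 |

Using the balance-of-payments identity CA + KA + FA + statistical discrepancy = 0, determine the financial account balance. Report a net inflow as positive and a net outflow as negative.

440.0

Goods balance = 882.5 - 1907.2 = -1024.7
Services balance = 1124.5 - 850.5 = 274.0
Trade balance (goods + services) = -1024.7 + 274.0 = -750.7
Net primary income = 471.7 - 202.1 = 269.6
Net secondary income = 14.9
Current account = -750.7 + 269.6 + 14.9 = -466.2
Financial account = -(-466.2 + (-24.6) + 50.8) = 440.0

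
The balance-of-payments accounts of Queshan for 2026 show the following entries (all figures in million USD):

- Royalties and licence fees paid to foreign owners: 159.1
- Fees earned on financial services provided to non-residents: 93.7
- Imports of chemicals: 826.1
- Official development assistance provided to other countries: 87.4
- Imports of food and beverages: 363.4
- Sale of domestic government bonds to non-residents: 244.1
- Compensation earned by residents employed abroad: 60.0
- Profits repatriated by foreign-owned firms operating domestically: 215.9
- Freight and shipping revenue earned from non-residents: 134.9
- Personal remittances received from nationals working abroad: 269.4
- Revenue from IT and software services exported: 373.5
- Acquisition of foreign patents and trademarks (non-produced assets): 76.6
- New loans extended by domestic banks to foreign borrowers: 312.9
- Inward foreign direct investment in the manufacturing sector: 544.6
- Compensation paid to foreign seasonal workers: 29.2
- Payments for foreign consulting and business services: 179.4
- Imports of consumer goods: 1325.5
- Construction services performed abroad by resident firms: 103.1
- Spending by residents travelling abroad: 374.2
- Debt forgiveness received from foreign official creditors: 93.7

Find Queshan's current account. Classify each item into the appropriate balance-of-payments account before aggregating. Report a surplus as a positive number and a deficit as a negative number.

Goods: -1325.5 - 826.1 - 363.4 = -2515.0
Services: -179.4 - 159.1 + 134.9 + 373.5 + 93.7 + 103.1 - 374.2 = -7.5
Primary income: -215.9 - 29.2 + 60.0 = -185.1
Secondary income: -87.4 + 269.4 = 182.0
Current account = (-2515.0) + (-7.5) + (-185.1) + 182.0 = -2525.6
(Excluded from the current account — financial account: sale of domestic government bonds to non-residents 244.1, new loans extended by domestic banks to foreign borrowers 312.9, inward foreign direct investment in the manufacturing sector 544.6; capital account: acquisition of foreign patents and trademarks (non-produced assets) 76.6, debt forgiveness received from foreign official creditors 93.7.)

-2525.6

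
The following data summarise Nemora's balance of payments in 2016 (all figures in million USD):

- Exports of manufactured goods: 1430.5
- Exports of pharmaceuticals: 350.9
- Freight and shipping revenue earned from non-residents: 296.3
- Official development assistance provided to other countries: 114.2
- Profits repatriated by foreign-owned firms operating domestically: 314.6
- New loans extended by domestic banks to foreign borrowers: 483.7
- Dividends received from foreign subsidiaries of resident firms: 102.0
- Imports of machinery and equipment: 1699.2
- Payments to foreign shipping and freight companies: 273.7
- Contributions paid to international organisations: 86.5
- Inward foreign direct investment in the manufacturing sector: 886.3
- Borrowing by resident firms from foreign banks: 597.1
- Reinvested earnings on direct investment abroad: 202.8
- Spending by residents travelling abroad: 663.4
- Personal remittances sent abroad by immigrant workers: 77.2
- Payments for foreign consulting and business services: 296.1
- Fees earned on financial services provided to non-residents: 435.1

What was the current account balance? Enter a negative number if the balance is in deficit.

Goods: -1699.2 + 1430.5 + 350.9 = 82.2
Services: -663.4 - 273.7 + 296.3 + 435.1 - 296.1 = -501.8
Primary income: -314.6 + 102.0 + 202.8 = -9.8
Secondary income: -114.2 - 77.2 - 86.5 = -277.9
Current account = 82.2 + (-501.8) + (-9.8) + (-277.9) = -707.3
(Excluded from the current account — financial account: new loans extended by domestic banks to foreign borrowers 483.7, inward foreign direct investment in the manufacturing sector 886.3, borrowing by resident firms from foreign banks 597.1.)

-707.3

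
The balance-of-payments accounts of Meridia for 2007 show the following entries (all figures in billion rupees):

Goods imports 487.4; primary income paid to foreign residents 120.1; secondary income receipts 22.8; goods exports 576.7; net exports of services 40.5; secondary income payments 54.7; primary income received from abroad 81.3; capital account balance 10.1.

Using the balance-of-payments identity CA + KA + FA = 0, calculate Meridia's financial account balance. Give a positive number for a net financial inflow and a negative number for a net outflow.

-69.2

Goods balance = 576.7 - 487.4 = 89.3
Services balance = 40.5
Trade balance (goods + services) = 89.3 + 40.5 = 129.8
Net primary income = 81.3 - 120.1 = -38.8
Net secondary income = 22.8 - 54.7 = -31.9
Current account = 129.8 + (-38.8) + (-31.9) = 59.1
Financial account = -(59.1 + 10.1) = -69.2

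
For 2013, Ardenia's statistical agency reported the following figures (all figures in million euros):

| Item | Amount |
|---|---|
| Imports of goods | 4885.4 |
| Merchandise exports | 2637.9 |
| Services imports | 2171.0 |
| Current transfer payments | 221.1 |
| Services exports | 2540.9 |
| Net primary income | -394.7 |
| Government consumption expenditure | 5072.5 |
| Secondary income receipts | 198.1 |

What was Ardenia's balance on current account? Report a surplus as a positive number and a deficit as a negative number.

Goods balance = 2637.9 - 4885.4 = -2247.5
Services balance = 2540.9 - 2171.0 = 369.9
Trade balance (goods + services) = -2247.5 + 369.9 = -1877.6
Net primary income = -394.7
Net secondary income = 198.1 - 221.1 = -23.0
Current account = -1877.6 + (-394.7) + (-23.0) = -2295.3

-2295.3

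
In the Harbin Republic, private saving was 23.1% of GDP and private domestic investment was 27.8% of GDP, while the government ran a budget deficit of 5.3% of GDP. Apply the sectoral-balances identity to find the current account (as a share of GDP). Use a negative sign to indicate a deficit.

By the sectoral-balances identity, CA = (S_private - I) + (T - G).
Private balance = 23.1 - 27.8 = -4.7
Government balance (T - G) = -5.3
CA = -4.7 + (-5.3) = -10.0

-10.0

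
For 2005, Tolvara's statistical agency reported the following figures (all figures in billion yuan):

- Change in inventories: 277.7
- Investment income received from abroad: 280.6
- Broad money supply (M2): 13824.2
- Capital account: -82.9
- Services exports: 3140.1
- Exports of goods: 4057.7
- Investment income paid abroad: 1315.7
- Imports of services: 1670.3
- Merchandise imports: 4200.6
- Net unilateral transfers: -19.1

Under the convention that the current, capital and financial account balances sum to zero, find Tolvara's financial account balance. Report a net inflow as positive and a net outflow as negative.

-189.8

Goods balance = 4057.7 - 4200.6 = -142.9
Services balance = 3140.1 - 1670.3 = 1469.8
Trade balance (goods + services) = -142.9 + 1469.8 = 1326.9
Net primary income = 280.6 - 1315.7 = -1035.1
Net secondary income = -19.1
Current account = 1326.9 + (-1035.1) + (-19.1) = 272.7
Financial account = -(272.7 + (-82.9)) = -189.8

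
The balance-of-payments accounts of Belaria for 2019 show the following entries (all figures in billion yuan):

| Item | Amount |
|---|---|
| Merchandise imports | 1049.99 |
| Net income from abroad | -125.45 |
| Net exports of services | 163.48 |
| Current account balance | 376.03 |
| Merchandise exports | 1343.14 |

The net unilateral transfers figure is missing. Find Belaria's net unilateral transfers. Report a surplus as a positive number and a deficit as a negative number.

44.85

Current account = goods balance + services balance + net primary income + net secondary income
Sum of the known components = 331.18
Net unilateral transfers = CA - (known components) = 376.03 - 331.18 = 44.85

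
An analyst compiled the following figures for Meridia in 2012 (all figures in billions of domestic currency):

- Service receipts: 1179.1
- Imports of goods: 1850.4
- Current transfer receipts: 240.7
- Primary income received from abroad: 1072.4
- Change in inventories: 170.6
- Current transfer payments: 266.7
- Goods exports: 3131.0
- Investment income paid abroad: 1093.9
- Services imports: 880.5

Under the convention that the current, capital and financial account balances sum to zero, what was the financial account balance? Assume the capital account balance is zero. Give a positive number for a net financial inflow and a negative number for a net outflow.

Goods balance = 3131.0 - 1850.4 = 1280.6
Services balance = 1179.1 - 880.5 = 298.6
Trade balance (goods + services) = 1280.6 + 298.6 = 1579.2
Net primary income = 1072.4 - 1093.9 = -21.5
Net secondary income = 240.7 - 266.7 = -26.0
Current account = 1579.2 + (-21.5) + (-26.0) = 1531.7
Financial account = -(1531.7) = -1531.7

-1531.7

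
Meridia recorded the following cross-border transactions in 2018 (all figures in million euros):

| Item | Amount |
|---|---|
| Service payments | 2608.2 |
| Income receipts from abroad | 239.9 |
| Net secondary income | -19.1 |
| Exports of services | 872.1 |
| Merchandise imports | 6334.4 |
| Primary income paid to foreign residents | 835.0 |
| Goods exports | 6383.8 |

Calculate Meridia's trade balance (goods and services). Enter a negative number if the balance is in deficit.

Goods balance = 6383.8 - 6334.4 = 49.4
Services balance = 872.1 - 2608.2 = -1736.1
Trade balance (goods + services) = 49.4 + (-1736.1) = -1686.7

-1686.7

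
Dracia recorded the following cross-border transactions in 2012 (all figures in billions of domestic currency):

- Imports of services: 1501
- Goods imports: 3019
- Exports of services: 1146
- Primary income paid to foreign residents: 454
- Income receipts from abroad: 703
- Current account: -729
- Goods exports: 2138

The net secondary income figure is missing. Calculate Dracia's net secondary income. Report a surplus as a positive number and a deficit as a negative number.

Current account = goods balance + services balance + net primary income + net secondary income
Sum of the known components = -987
Net secondary income = CA - (known components) = -729 - (-987) = 258

258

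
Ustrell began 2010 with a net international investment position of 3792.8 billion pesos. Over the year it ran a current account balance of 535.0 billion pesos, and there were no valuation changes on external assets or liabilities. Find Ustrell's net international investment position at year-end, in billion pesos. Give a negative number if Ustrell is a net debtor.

4327.8

With no valuation effects, change in NIIP = current account = 535.0
End-of-year NIIP = 3792.8 + 535.0 = 4327.8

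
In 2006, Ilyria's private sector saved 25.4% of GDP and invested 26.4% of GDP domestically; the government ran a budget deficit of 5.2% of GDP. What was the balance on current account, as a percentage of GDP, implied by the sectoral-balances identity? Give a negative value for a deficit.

By the sectoral-balances identity, CA = (S_private - I) + (T - G).
Private balance = 25.4 - 26.4 = -1.0
Government balance (T - G) = -5.2
CA = -1.0 + (-5.2) = -6.2

-6.2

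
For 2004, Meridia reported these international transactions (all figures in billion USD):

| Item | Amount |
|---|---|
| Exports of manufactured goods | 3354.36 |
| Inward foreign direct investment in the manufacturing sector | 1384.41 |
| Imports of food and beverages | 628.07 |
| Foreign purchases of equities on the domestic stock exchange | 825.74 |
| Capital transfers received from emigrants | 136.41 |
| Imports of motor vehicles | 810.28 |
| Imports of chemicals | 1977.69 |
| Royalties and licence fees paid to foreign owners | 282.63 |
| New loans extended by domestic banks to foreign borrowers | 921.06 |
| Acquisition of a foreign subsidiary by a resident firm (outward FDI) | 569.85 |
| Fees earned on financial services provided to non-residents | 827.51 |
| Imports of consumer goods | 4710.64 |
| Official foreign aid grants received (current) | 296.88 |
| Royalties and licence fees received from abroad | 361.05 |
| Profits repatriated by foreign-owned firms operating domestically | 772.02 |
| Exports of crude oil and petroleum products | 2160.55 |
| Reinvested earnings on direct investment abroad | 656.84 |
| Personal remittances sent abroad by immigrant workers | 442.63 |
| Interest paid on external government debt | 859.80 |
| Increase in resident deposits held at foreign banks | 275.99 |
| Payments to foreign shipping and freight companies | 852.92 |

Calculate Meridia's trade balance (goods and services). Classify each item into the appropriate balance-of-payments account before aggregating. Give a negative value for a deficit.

-2558.76

Goods: 2160.55 - 1977.69 - 810.28 - 4710.64 + 3354.36 - 628.07 = -2611.77
Services: -282.63 + 361.05 - 852.92 + 827.51 = 53.01
Trade balance = -2611.77 + 53.01 = -2558.76
(Excluded from the trade balance — financial account: inward foreign direct investment in the manufacturing sector 1384.41, foreign purchases of equities on the domestic stock exchange 825.74, new loans extended by domestic banks to foreign borrowers 921.06, acquisition of a foreign subsidiary by a resident firm (outward FDI) 569.85, increase in resident deposits held at foreign banks 275.99; capital account: capital transfers received from emigrants 136.41; secondary income: official foreign aid grants received (current) 296.88, personal remittances sent abroad by immigrant workers 442.63; primary income: profits repatriated by foreign-owned firms operating domestically 772.02, reinvested earnings on direct investment abroad 656.84, interest paid on external government debt 859.80.)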